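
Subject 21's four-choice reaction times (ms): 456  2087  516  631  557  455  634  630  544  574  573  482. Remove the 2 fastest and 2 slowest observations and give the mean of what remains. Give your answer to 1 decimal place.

563.4 ms

Sorted: 455, 456, 482, 516, 544, 557, 573, 574, 630, 631, 634, 2087
Drop lowest 2 (455, 456) and highest 2 (634, 2087)
Remaining (n=8): Σ = 4507, mean = 4507/8 = 563.375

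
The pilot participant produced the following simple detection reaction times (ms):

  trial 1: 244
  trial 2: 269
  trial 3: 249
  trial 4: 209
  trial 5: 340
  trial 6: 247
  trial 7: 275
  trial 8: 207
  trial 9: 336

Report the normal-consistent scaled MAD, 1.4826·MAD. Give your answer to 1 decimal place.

Sorted: 207, 209, 244, 247, 249, 269, 275, 336, 340 → median = 249
|x − 249| sorted: 0, 2, 5, 20, 26, 40, 42, 87, 91 → MAD = 26
Robust SD ≈ 1.4826 × 26 = 38.548

38.5 ms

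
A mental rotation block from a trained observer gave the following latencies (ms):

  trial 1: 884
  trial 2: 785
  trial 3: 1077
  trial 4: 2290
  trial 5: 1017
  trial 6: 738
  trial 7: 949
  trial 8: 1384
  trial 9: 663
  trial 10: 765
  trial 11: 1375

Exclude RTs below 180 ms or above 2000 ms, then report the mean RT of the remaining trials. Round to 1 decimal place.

Excluded: 2290
Retained (n=10): Σ = 9637
Mean = 9637/10 = 963.7000

963.7 ms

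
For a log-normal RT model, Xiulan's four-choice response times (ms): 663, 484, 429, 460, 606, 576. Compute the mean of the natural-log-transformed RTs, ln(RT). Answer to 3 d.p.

6.272

ln(RT): 6.4968, 6.1821, 6.0615, 6.1312, 6.4069, 6.3561
Σ ln(RT) = 37.6345
Mean = 37.6345/6 = 6.27242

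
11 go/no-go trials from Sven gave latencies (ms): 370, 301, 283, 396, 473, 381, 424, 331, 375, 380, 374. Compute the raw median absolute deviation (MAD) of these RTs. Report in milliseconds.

Sorted: 283, 301, 331, 370, 374, 375, 380, 381, 396, 424, 473 → median = 375
|x − 375|: 5, 74, 92, 21, 98, 6, 49, 44, 0, 5, 1
Sorted deviations: 0, 1, 5, 5, 6, 21, 44, 49, 74, 92, 98 → MAD = 21

21 ms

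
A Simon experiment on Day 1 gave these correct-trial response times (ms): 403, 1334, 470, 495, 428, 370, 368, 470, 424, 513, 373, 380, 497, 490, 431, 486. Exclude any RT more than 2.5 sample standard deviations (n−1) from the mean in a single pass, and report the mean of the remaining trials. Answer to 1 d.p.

439.9 ms

n = 16, ΣRT = 7932, M = 495.750
Σ(x−M)² = 787549.00; s = √(787549.00/15) = 229.136
Cutoffs: 495.750 ± 2.5·229.136 → [-77.1, 1068.6]
Outside: 1334 → excluded.
Retained (n=15): Σ = 6598, mean = 6598/15 = 439.867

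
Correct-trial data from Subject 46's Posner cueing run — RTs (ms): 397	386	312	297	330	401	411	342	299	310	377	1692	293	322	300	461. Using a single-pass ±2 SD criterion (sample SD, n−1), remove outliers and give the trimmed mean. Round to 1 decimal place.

n = 16, ΣRT = 6930, M = 433.125
Σ(x−M)² = 1728735.75; s = √(1728735.75/15) = 339.484
Cutoffs: 433.125 ± 2·339.484 → [-245.8, 1112.1]
Outside: 1692 → excluded.
Retained (n=15): Σ = 5238, mean = 5238/15 = 349.200

349.2 ms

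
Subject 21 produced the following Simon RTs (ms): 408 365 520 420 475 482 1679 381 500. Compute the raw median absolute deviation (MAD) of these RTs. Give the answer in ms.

55 ms

Sorted: 365, 381, 408, 420, 475, 482, 500, 520, 1679 → median = 475
|x − 475|: 67, 110, 45, 55, 0, 7, 1204, 94, 25
Sorted deviations: 0, 7, 25, 45, 55, 67, 94, 110, 1204 → MAD = 55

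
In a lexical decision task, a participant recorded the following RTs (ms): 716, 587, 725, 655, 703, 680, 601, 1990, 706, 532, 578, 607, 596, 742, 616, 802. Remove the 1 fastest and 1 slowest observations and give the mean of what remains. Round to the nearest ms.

Sorted: 532, 578, 587, 596, 601, 607, 616, 655, 680, 703, 706, 716, 725, 742, 802, 1990
Drop lowest 1 (532) and highest 1 (1990)
Remaining (n=14): Σ = 9314, mean = 9314/14 = 665.286

665 ms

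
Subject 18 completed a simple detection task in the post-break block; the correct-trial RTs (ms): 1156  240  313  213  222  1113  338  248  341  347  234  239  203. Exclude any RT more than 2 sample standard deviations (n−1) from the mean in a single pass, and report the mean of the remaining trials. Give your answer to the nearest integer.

n = 13, ΣRT = 5207, M = 400.538
Σ(x−M)² = 1305247.23; s = √(1305247.23/12) = 329.804
Cutoffs: 400.538 ± 2·329.804 → [-259.1, 1060.1]
Outside: 1113, 1156 → excluded.
Retained (n=11): Σ = 2938, mean = 2938/11 = 267.091

267 ms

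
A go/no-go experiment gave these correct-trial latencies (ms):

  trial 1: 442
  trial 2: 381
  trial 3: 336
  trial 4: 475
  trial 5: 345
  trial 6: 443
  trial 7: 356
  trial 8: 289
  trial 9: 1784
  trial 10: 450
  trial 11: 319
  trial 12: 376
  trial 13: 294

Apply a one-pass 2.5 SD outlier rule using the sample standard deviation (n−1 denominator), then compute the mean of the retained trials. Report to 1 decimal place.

n = 13, ΣRT = 6290, M = 483.846
Σ(x−M)² = 1875913.69; s = √(1875913.69/12) = 395.381
Cutoffs: 483.846 ± 2.5·395.381 → [-504.6, 1472.3]
Outside: 1784 → excluded.
Retained (n=12): Σ = 4506, mean = 4506/12 = 375.500

375.5 ms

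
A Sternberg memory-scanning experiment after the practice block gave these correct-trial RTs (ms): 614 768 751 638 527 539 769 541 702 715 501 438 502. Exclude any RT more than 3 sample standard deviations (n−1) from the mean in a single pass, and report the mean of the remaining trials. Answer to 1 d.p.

615.8 ms

n = 13, ΣRT = 8005, M = 615.769
Σ(x−M)² = 159802.31; s = √(159802.31/12) = 115.399
Cutoffs: 615.769 ± 3·115.399 → [269.6, 962.0]
No RTs fall outside the cutoffs; all 13 retained. Mean = 8005/13 = 615.769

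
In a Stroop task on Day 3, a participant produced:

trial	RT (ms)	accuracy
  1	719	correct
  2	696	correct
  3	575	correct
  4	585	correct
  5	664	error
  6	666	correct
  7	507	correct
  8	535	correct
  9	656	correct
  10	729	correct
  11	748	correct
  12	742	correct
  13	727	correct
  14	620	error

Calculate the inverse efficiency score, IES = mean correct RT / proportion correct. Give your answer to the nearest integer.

767 ms

Correct trials (n=12): 719, 696, 575, 585, 666, 507, 535, 656, 729, 748, 742, 727
Mean correct RT = 7885/12 = 657.0833 ms
Proportion correct = 12/14
IES = 657.0833 / (12/14) = 766.597 ms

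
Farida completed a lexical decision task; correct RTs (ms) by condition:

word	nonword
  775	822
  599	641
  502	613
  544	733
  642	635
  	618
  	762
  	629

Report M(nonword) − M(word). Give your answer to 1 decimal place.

69.2 ms

M(word) = 3062/5 = 612.400
M(nonword) = 5453/8 = 681.625
Difference = 681.625 − 612.400 = 69.225 ms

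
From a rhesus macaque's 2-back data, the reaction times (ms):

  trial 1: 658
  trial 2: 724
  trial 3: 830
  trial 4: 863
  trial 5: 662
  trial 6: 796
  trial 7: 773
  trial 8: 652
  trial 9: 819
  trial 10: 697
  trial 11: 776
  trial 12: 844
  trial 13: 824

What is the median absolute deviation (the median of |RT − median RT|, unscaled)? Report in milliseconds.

Sorted: 652, 658, 662, 697, 724, 773, 776, 796, 819, 824, 830, 844, 863 → median = 776
|x − 776|: 118, 52, 54, 87, 114, 20, 3, 124, 43, 79, 0, 68, 48
Sorted deviations: 0, 3, 20, 43, 48, 52, 54, 68, 79, 87, 114, 118, 124 → MAD = 54

54 ms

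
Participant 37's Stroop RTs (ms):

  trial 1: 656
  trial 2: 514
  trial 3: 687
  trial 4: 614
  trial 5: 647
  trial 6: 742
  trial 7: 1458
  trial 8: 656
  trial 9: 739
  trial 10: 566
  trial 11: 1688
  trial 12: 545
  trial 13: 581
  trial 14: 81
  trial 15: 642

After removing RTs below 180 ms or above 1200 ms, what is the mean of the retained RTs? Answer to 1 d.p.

632.4 ms

Excluded: 81, 1458, 1688
Retained (n=12): Σ = 7589
Mean = 7589/12 = 632.4167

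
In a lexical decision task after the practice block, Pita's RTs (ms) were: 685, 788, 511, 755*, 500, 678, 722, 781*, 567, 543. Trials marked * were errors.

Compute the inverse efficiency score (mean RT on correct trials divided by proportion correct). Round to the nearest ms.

780 ms

Correct trials (n=8): 685, 788, 511, 500, 678, 722, 567, 543
Mean correct RT = 4994/8 = 624.2500 ms
Proportion correct = 8/10
IES = 624.2500 / (8/10) = 780.312 ms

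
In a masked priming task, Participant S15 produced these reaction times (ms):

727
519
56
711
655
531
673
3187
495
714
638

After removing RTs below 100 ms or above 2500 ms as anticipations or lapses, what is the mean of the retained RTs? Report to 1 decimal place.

Excluded: 56, 3187
Retained (n=9): Σ = 5663
Mean = 5663/9 = 629.2222

629.2 ms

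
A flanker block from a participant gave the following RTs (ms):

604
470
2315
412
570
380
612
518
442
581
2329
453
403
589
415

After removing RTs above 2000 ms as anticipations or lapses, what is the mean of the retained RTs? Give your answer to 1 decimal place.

496.1 ms

Excluded: 2315, 2329
Retained (n=13): Σ = 6449
Mean = 6449/13 = 496.0769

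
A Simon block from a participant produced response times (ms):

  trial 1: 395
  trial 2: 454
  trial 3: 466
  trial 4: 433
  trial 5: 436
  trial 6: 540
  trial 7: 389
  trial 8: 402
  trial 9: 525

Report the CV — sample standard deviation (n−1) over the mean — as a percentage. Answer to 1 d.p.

12.1%

n = 9, Σ = 4040, M = 448.8889
Σ(x−M)² = 23520.889; s = √(23520.889/8) = 54.2228
CV = 54.2228 / 448.8889 = 0.12079 = 12.079%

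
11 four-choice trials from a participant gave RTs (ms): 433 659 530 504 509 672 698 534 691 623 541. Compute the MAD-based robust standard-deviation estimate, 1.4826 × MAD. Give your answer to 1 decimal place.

121.6 ms

Sorted: 433, 504, 509, 530, 534, 541, 623, 659, 672, 691, 698 → median = 541
|x − 541| sorted: 0, 7, 11, 32, 37, 82, 108, 118, 131, 150, 157 → MAD = 82
Robust SD ≈ 1.4826 × 82 = 121.573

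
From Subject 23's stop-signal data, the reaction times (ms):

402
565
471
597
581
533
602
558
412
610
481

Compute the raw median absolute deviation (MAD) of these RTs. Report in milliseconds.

Sorted: 402, 412, 471, 481, 533, 558, 565, 581, 597, 602, 610 → median = 558
|x − 558|: 156, 7, 87, 39, 23, 25, 44, 0, 146, 52, 77
Sorted deviations: 0, 7, 23, 25, 39, 44, 52, 77, 87, 146, 156 → MAD = 44

44 ms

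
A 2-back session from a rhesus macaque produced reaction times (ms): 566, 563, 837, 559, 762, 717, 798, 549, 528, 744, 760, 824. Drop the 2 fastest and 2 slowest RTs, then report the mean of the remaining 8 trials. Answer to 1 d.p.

683.6 ms

Sorted: 528, 549, 559, 563, 566, 717, 744, 760, 762, 798, 824, 837
Drop lowest 2 (528, 549) and highest 2 (824, 837)
Remaining (n=8): Σ = 5469, mean = 5469/8 = 683.625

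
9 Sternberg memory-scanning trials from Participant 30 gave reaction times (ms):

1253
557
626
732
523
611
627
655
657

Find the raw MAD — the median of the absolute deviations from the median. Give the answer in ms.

Sorted: 523, 557, 611, 626, 627, 655, 657, 732, 1253 → median = 627
|x − 627|: 626, 70, 1, 105, 104, 16, 0, 28, 30
Sorted deviations: 0, 1, 16, 28, 30, 70, 104, 105, 626 → MAD = 30

30 ms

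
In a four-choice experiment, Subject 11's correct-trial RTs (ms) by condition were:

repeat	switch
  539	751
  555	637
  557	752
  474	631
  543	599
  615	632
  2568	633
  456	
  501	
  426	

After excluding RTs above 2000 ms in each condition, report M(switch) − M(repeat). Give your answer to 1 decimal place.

143.7 ms

repeat: exclude 2568
M(repeat) = 4666/9 = 518.444
M(switch) = 4635/7 = 662.143
Difference = 662.143 − 518.444 = 143.698 ms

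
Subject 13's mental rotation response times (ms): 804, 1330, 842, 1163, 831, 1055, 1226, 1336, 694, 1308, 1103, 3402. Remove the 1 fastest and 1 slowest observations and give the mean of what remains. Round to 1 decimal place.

1099.8 ms

Sorted: 694, 804, 831, 842, 1055, 1103, 1163, 1226, 1308, 1330, 1336, 3402
Drop lowest 1 (694) and highest 1 (3402)
Remaining (n=10): Σ = 10998, mean = 10998/10 = 1099.800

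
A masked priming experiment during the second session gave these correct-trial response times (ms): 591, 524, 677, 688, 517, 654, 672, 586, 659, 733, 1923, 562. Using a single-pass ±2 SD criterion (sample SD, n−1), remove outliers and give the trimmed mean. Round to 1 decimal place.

623.9 ms

n = 12, ΣRT = 8786, M = 732.167
Σ(x−M)² = 1598041.67; s = √(1598041.67/11) = 381.152
Cutoffs: 732.167 ± 2·381.152 → [-30.1, 1494.5]
Outside: 1923 → excluded.
Retained (n=11): Σ = 6863, mean = 6863/11 = 623.909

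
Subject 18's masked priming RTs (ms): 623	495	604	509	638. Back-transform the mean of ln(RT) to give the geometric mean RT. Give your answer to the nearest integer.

ln(RT): 6.4345, 6.2046, 6.4036, 6.2324, 6.4583
Mean ln(RT) = 31.7335/5 = 6.34669
Geometric mean = exp(6.34669) = 570.60 ms

571 ms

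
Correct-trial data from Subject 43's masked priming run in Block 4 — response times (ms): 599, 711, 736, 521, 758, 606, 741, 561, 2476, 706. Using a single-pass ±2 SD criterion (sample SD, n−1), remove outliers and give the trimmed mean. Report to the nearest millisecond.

n = 10, ΣRT = 8415, M = 841.500
Σ(x−M)² = 3030850.50; s = √(3030850.50/9) = 580.311
Cutoffs: 841.500 ± 2·580.311 → [-319.1, 2002.1]
Outside: 2476 → excluded.
Retained (n=9): Σ = 5939, mean = 5939/9 = 659.889

660 ms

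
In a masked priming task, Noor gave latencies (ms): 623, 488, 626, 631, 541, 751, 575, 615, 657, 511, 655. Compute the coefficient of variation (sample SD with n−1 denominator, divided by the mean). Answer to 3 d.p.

0.123

n = 11, Σ = 6673, M = 606.6364
Σ(x−M)² = 55552.545; s = √(55552.545/10) = 74.5336
CV = 74.5336 / 606.6364 = 0.12286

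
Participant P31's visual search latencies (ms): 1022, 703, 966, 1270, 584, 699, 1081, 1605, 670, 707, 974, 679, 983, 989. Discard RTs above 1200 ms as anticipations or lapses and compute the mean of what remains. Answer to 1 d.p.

838.1 ms

Excluded: 1270, 1605
Retained (n=12): Σ = 10057
Mean = 10057/12 = 838.0833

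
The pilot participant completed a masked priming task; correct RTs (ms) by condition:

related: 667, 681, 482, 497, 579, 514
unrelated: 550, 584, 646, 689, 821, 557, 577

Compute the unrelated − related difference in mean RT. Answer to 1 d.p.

62.0 ms

M(related) = 3420/6 = 570.000
M(unrelated) = 4424/7 = 632.000
Difference = 632.000 − 570.000 = 62.000 ms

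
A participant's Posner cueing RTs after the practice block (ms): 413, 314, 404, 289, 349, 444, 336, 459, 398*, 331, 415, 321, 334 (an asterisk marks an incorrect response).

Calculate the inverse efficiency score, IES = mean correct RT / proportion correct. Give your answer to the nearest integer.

398 ms

Correct trials (n=12): 413, 314, 404, 289, 349, 444, 336, 459, 331, 415, 321, 334
Mean correct RT = 4409/12 = 367.4167 ms
Proportion correct = 12/13
IES = 367.4167 / (12/13) = 398.035 ms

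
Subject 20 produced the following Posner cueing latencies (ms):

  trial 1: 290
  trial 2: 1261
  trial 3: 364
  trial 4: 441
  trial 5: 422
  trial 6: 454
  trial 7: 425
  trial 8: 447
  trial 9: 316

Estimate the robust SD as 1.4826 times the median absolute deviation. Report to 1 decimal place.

Sorted: 290, 316, 364, 422, 425, 441, 447, 454, 1261 → median = 425
|x − 425| sorted: 0, 3, 16, 22, 29, 61, 109, 135, 836 → MAD = 29
Robust SD ≈ 1.4826 × 29 = 42.995

43.0 ms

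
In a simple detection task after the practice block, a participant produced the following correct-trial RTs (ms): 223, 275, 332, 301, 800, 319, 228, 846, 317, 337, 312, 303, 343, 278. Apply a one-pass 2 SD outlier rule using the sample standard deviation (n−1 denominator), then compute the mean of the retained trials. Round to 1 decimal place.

n = 14, ΣRT = 5214, M = 372.429
Σ(x−M)² = 491941.43; s = √(491941.43/13) = 194.529
Cutoffs: 372.429 ± 2·194.529 → [-16.6, 761.5]
Outside: 800, 846 → excluded.
Retained (n=12): Σ = 3568, mean = 3568/12 = 297.333

297.3 ms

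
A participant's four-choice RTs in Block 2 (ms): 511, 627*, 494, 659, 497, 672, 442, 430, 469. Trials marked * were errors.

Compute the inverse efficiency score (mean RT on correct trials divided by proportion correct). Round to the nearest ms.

Correct trials (n=8): 511, 494, 659, 497, 672, 442, 430, 469
Mean correct RT = 4174/8 = 521.7500 ms
Proportion correct = 8/9
IES = 521.7500 / (8/9) = 586.969 ms

587 ms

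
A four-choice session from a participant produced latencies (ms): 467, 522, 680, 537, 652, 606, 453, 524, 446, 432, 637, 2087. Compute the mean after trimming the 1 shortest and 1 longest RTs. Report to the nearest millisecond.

Sorted: 432, 446, 453, 467, 522, 524, 537, 606, 637, 652, 680, 2087
Drop lowest 1 (432) and highest 1 (2087)
Remaining (n=10): Σ = 5524, mean = 5524/10 = 552.400

552 ms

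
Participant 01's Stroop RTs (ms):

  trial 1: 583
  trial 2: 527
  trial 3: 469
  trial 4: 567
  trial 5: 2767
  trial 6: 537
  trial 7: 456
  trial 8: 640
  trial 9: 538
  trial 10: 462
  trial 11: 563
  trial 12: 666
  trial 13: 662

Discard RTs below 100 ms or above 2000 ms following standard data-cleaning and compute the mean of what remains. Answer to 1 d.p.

Excluded: 2767
Retained (n=12): Σ = 6670
Mean = 6670/12 = 555.8333

555.8 ms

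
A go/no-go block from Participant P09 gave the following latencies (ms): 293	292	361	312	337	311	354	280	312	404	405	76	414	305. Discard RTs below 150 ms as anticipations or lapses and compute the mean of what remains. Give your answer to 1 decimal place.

Excluded: 76
Retained (n=13): Σ = 4380
Mean = 4380/13 = 336.9231

336.9 ms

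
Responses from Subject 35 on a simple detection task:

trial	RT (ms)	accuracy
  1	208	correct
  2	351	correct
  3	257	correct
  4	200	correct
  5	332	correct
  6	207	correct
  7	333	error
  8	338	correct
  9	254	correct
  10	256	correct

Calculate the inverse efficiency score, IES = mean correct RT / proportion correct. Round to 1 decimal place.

296.7 ms

Correct trials (n=9): 208, 351, 257, 200, 332, 207, 338, 254, 256
Mean correct RT = 2403/9 = 267.0000 ms
Proportion correct = 9/10
IES = 267.0000 / (9/10) = 296.667 ms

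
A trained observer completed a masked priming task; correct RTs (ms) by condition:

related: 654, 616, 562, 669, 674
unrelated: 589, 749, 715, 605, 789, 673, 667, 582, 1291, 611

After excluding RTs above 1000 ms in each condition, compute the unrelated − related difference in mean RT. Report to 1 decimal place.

unrelated: exclude 1291
M(related) = 3175/5 = 635.000
M(unrelated) = 5980/9 = 664.444
Difference = 664.444 − 635.000 = 29.444 ms

29.4 ms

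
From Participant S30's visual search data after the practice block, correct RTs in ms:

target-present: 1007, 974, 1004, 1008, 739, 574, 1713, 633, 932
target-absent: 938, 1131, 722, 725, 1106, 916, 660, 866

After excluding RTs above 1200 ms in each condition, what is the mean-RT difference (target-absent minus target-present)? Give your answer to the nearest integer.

24 ms

target-present: exclude 1713
M(target-present) = 6871/8 = 858.875
M(target-absent) = 7064/8 = 883.000
Difference = 883.000 − 858.875 = 24.125 ms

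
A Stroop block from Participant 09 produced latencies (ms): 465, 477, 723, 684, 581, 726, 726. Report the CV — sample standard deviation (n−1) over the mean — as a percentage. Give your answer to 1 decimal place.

18.8%

n = 7, Σ = 4382, M = 626.0000
Σ(x−M)² = 82920.000; s = √(82920.000/6) = 117.5585
CV = 117.5585 / 626.0000 = 0.18779 = 18.779%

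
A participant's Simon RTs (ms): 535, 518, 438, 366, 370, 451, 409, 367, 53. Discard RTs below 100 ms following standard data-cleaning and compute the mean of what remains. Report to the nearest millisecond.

432 ms

Excluded: 53
Retained (n=8): Σ = 3454
Mean = 3454/8 = 431.7500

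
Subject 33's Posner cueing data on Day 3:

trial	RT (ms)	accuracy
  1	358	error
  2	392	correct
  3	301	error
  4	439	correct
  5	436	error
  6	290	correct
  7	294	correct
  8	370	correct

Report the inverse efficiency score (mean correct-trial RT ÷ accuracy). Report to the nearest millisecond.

Correct trials (n=5): 392, 439, 290, 294, 370
Mean correct RT = 1785/5 = 357.0000 ms
Proportion correct = 5/8
IES = 357.0000 / (5/8) = 571.200 ms

571 ms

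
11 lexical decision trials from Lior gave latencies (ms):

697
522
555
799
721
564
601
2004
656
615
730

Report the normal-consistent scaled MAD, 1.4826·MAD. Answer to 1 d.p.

Sorted: 522, 555, 564, 601, 615, 656, 697, 721, 730, 799, 2004 → median = 656
|x − 656| sorted: 0, 41, 41, 55, 65, 74, 92, 101, 134, 143, 1348 → MAD = 74
Robust SD ≈ 1.4826 × 74 = 109.712

109.7 ms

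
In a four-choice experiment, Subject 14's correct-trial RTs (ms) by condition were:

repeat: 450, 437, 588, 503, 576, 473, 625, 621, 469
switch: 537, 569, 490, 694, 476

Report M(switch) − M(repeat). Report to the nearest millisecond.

26 ms

M(repeat) = 4742/9 = 526.889
M(switch) = 2766/5 = 553.200
Difference = 553.200 − 526.889 = 26.311 ms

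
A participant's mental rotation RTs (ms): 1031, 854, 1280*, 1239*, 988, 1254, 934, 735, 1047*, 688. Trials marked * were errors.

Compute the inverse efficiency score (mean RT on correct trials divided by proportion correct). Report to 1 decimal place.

1323.3 ms

Correct trials (n=7): 1031, 854, 988, 1254, 934, 735, 688
Mean correct RT = 6484/7 = 926.2857 ms
Proportion correct = 7/10
IES = 926.2857 / (7/10) = 1323.265 ms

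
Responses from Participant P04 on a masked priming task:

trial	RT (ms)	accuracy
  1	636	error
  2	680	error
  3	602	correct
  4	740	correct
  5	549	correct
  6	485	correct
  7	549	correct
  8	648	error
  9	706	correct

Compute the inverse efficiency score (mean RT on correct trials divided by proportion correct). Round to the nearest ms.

Correct trials (n=6): 602, 740, 549, 485, 549, 706
Mean correct RT = 3631/6 = 605.1667 ms
Proportion correct = 6/9
IES = 605.1667 / (6/9) = 907.750 ms

908 ms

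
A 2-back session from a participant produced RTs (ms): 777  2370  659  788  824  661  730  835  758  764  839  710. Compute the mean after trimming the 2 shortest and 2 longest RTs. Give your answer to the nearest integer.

Sorted: 659, 661, 710, 730, 758, 764, 777, 788, 824, 835, 839, 2370
Drop lowest 2 (659, 661) and highest 2 (839, 2370)
Remaining (n=8): Σ = 6186, mean = 6186/8 = 773.250

773 ms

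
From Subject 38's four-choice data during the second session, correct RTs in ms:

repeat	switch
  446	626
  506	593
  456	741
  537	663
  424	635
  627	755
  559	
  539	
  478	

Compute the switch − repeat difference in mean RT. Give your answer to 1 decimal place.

M(repeat) = 4572/9 = 508.000
M(switch) = 4013/6 = 668.833
Difference = 668.833 − 508.000 = 160.833 ms

160.8 ms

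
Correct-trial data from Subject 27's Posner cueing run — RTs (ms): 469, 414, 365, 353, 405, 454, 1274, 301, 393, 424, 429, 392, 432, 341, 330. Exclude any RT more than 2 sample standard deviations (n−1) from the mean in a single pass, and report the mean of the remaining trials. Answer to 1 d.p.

393.0 ms

n = 15, ΣRT = 6776, M = 451.733
Σ(x−M)² = 755798.93; s = √(755798.93/14) = 232.348
Cutoffs: 451.733 ± 2·232.348 → [-13.0, 916.4]
Outside: 1274 → excluded.
Retained (n=14): Σ = 5502, mean = 5502/14 = 393.000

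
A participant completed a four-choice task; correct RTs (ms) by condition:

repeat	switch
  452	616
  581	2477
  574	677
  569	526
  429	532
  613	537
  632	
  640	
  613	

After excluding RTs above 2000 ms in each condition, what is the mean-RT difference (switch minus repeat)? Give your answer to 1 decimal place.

switch: exclude 2477
M(repeat) = 5103/9 = 567.000
M(switch) = 2888/5 = 577.600
Difference = 577.600 − 567.000 = 10.600 ms

10.6 ms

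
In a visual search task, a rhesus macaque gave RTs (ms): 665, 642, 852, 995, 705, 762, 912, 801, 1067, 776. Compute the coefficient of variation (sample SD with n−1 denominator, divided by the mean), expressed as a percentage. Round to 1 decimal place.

n = 10, Σ = 8177, M = 817.7000
Σ(x−M)² = 175664.100; s = √(175664.100/9) = 139.7077
CV = 139.7077 / 817.7000 = 0.17085 = 17.085%

17.1%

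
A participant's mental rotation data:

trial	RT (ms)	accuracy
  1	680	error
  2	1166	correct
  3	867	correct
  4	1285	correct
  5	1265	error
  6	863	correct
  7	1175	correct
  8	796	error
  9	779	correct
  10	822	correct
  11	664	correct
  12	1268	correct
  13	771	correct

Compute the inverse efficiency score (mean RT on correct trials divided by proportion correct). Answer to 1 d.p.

1255.8 ms

Correct trials (n=10): 1166, 867, 1285, 863, 1175, 779, 822, 664, 1268, 771
Mean correct RT = 9660/10 = 966.0000 ms
Proportion correct = 10/13
IES = 966.0000 / (10/13) = 1255.800 ms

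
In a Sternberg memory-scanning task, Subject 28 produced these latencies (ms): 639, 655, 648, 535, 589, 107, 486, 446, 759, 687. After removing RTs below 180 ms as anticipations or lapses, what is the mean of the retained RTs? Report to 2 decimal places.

Excluded: 107
Retained (n=9): Σ = 5444
Mean = 5444/9 = 604.8889

604.89 ms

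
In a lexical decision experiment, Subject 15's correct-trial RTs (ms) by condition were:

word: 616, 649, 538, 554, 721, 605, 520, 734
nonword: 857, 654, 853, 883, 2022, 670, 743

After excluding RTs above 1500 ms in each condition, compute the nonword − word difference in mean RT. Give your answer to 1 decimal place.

159.5 ms

nonword: exclude 2022
M(word) = 4937/8 = 617.125
M(nonword) = 4660/6 = 776.667
Difference = 776.667 − 617.125 = 159.542 ms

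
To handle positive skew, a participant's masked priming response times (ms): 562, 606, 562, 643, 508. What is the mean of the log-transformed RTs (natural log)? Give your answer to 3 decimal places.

ln(RT): 6.3315, 6.4069, 6.3315, 6.4661, 6.2305
Σ ln(RT) = 31.7665
Mean = 31.7665/5 = 6.35330

6.353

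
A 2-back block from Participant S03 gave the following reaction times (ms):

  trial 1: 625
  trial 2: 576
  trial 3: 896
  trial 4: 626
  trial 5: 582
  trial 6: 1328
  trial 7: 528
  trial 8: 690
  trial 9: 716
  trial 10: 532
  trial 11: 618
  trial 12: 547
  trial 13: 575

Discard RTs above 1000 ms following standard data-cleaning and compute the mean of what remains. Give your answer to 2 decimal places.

Excluded: 1328
Retained (n=12): Σ = 7511
Mean = 7511/12 = 625.9167

625.92 ms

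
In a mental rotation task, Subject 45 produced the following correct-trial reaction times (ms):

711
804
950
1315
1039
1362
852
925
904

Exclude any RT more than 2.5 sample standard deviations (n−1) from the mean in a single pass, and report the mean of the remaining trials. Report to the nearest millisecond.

n = 9, ΣRT = 8862, M = 984.667
Σ(x−M)² = 390856.00; s = √(390856.00/8) = 221.036
Cutoffs: 984.667 ± 2.5·221.036 → [432.1, 1537.3]
No RTs fall outside the cutoffs; all 9 retained. Mean = 8862/9 = 984.667

985 ms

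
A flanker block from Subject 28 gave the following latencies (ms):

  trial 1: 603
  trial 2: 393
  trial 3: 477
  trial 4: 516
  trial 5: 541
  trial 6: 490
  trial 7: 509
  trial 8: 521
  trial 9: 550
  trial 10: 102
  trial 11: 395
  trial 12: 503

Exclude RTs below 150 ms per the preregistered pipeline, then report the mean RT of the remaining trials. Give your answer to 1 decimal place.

499.8 ms

Excluded: 102
Retained (n=11): Σ = 5498
Mean = 5498/11 = 499.8182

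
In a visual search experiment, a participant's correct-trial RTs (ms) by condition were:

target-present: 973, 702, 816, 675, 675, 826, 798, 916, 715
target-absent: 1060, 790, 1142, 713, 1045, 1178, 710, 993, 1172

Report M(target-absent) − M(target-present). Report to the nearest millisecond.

190 ms

M(target-present) = 7096/9 = 788.444
M(target-absent) = 8803/9 = 978.111
Difference = 978.111 − 788.444 = 189.667 ms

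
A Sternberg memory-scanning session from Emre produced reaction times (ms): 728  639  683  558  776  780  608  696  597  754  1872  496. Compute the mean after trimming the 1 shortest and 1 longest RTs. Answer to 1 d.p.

681.9 ms

Sorted: 496, 558, 597, 608, 639, 683, 696, 728, 754, 776, 780, 1872
Drop lowest 1 (496) and highest 1 (1872)
Remaining (n=10): Σ = 6819, mean = 6819/10 = 681.900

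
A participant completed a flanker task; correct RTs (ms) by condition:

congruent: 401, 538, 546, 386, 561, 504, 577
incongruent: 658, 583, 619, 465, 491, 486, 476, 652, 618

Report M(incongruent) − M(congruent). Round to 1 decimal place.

59.0 ms

M(congruent) = 3513/7 = 501.857
M(incongruent) = 5048/9 = 560.889
Difference = 560.889 − 501.857 = 59.032 ms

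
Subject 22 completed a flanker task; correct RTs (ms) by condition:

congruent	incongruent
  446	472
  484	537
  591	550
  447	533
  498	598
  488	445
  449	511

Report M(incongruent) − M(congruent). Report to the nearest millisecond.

35 ms

M(congruent) = 3403/7 = 486.143
M(incongruent) = 3646/7 = 520.857
Difference = 520.857 − 486.143 = 34.714 ms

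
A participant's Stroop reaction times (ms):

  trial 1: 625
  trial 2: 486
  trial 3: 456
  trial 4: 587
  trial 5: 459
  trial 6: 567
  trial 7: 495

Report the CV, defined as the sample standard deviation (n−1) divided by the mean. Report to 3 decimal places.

0.128

n = 7, Σ = 3675, M = 525.0000
Σ(x−M)² = 27146.000; s = √(27146.000/6) = 67.2632
CV = 67.2632 / 525.0000 = 0.12812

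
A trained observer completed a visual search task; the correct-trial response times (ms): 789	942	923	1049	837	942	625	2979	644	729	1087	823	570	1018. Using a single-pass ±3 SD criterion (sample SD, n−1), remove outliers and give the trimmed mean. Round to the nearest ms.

n = 14, ΣRT = 13957, M = 996.929
Σ(x−M)² = 4567380.93; s = √(4567380.93/13) = 592.737
Cutoffs: 996.929 ± 3·592.737 → [-781.3, 2775.1]
Outside: 2979 → excluded.
Retained (n=13): Σ = 10978, mean = 10978/13 = 844.462

844 ms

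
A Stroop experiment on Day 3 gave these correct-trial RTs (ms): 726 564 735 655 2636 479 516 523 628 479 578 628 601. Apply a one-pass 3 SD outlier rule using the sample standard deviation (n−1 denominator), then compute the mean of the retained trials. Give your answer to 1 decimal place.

592.7 ms

n = 13, ΣRT = 9748, M = 749.846
Σ(x−M)² = 3936137.69; s = √(3936137.69/12) = 572.723
Cutoffs: 749.846 ± 3·572.723 → [-968.3, 2468.0]
Outside: 2636 → excluded.
Retained (n=12): Σ = 7112, mean = 7112/12 = 592.667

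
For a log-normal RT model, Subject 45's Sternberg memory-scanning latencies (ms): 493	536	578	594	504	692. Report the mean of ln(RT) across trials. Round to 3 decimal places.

ln(RT): 6.2005, 6.2841, 6.3596, 6.3869, 6.2226, 6.5396
Σ ln(RT) = 37.9933
Mean = 37.9933/6 = 6.33221

6.332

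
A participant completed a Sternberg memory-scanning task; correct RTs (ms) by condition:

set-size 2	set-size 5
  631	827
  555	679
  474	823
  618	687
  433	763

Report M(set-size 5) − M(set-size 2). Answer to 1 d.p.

M(set-size 2) = 2711/5 = 542.200
M(set-size 5) = 3779/5 = 755.800
Difference = 755.800 − 542.200 = 213.600 ms

213.6 ms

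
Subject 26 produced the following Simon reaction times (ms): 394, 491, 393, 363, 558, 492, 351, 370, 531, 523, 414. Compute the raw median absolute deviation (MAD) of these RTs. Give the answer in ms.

63 ms

Sorted: 351, 363, 370, 393, 394, 414, 491, 492, 523, 531, 558 → median = 414
|x − 414|: 20, 77, 21, 51, 144, 78, 63, 44, 117, 109, 0
Sorted deviations: 0, 20, 21, 44, 51, 63, 77, 78, 109, 117, 144 → MAD = 63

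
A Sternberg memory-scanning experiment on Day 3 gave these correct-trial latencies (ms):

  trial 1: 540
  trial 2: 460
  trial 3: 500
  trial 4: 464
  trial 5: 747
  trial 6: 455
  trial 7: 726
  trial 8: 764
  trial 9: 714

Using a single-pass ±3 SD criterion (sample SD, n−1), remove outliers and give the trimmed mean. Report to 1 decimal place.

n = 9, ΣRT = 5370, M = 596.667
Σ(x−M)² = 149998.00; s = √(149998.00/8) = 136.930
Cutoffs: 596.667 ± 3·136.930 → [185.9, 1007.5]
No RTs fall outside the cutoffs; all 9 retained. Mean = 5370/9 = 596.667

596.7 ms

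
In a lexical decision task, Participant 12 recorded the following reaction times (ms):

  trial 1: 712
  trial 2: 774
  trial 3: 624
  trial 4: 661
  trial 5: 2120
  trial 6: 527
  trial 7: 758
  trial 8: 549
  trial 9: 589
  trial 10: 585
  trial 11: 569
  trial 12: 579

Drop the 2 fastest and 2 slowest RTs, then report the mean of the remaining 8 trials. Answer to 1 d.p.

634.6 ms

Sorted: 527, 549, 569, 579, 585, 589, 624, 661, 712, 758, 774, 2120
Drop lowest 2 (527, 549) and highest 2 (774, 2120)
Remaining (n=8): Σ = 5077, mean = 5077/8 = 634.625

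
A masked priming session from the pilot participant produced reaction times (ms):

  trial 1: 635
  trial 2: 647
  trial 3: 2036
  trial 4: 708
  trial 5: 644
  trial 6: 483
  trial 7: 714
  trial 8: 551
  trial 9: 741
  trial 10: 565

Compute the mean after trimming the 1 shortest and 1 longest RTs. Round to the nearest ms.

Sorted: 483, 551, 565, 635, 644, 647, 708, 714, 741, 2036
Drop lowest 1 (483) and highest 1 (2036)
Remaining (n=8): Σ = 5205, mean = 5205/8 = 650.625

651 ms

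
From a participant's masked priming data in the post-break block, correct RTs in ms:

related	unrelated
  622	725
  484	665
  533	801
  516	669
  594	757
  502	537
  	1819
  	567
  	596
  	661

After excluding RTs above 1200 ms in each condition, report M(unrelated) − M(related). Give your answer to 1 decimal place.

122.4 ms

unrelated: exclude 1819
M(related) = 3251/6 = 541.833
M(unrelated) = 5978/9 = 664.222
Difference = 664.222 − 541.833 = 122.389 ms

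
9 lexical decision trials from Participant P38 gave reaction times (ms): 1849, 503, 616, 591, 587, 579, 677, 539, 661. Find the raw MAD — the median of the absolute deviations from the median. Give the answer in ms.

52 ms

Sorted: 503, 539, 579, 587, 591, 616, 661, 677, 1849 → median = 591
|x − 591|: 1258, 88, 25, 0, 4, 12, 86, 52, 70
Sorted deviations: 0, 4, 12, 25, 52, 70, 86, 88, 1258 → MAD = 52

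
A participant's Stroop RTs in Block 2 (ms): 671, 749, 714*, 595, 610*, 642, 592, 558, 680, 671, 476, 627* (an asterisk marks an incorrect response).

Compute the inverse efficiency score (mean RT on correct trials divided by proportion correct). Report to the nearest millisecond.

835 ms

Correct trials (n=9): 671, 749, 595, 642, 592, 558, 680, 671, 476
Mean correct RT = 5634/9 = 626.0000 ms
Proportion correct = 9/12
IES = 626.0000 / (9/12) = 834.667 ms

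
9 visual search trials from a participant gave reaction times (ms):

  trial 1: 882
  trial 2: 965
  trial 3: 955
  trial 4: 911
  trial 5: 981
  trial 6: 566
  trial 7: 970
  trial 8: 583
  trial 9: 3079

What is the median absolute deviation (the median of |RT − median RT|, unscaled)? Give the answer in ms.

44 ms

Sorted: 566, 583, 882, 911, 955, 965, 970, 981, 3079 → median = 955
|x − 955|: 73, 10, 0, 44, 26, 389, 15, 372, 2124
Sorted deviations: 0, 10, 15, 26, 44, 73, 372, 389, 2124 → MAD = 44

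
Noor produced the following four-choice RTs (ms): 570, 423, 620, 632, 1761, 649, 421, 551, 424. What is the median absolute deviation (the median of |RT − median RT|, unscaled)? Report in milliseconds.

79 ms

Sorted: 421, 423, 424, 551, 570, 620, 632, 649, 1761 → median = 570
|x − 570|: 0, 147, 50, 62, 1191, 79, 149, 19, 146
Sorted deviations: 0, 19, 50, 62, 79, 146, 147, 149, 1191 → MAD = 79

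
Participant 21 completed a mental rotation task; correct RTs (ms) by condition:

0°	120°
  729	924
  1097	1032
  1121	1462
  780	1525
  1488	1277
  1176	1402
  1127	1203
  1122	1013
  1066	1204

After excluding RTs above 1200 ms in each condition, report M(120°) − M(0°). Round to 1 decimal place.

0°: exclude 1488
120°: exclude 1462, 1525, 1277, 1402, 1203, 1204
M(0°) = 8218/8 = 1027.250
M(120°) = 2969/3 = 989.667
Difference = 989.667 − 1027.250 = -37.583 ms

-37.6 ms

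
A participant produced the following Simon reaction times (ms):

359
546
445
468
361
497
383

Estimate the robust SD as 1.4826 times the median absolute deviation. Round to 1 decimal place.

Sorted: 359, 361, 383, 445, 468, 497, 546 → median = 445
|x − 445| sorted: 0, 23, 52, 62, 84, 86, 101 → MAD = 62
Robust SD ≈ 1.4826 × 62 = 91.921

91.9 ms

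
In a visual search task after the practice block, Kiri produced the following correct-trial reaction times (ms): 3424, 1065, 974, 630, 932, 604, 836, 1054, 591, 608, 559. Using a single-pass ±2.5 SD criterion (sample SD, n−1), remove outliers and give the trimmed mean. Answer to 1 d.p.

785.3 ms

n = 11, ΣRT = 11277, M = 1025.182
Σ(x−M)² = 6717279.64; s = √(6717279.64/10) = 819.590
Cutoffs: 1025.182 ± 2.5·819.590 → [-1023.8, 3074.2]
Outside: 3424 → excluded.
Retained (n=10): Σ = 7853, mean = 7853/10 = 785.300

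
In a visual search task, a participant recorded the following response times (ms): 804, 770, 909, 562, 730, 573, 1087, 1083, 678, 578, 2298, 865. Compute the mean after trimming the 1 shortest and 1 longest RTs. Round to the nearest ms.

Sorted: 562, 573, 578, 678, 730, 770, 804, 865, 909, 1083, 1087, 2298
Drop lowest 1 (562) and highest 1 (2298)
Remaining (n=10): Σ = 8077, mean = 8077/10 = 807.700

808 ms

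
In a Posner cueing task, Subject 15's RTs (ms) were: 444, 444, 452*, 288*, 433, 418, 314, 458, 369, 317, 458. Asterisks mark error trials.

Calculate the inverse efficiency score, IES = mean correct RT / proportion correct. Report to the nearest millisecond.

Correct trials (n=9): 444, 444, 433, 418, 314, 458, 369, 317, 458
Mean correct RT = 3655/9 = 406.1111 ms
Proportion correct = 9/11
IES = 406.1111 / (9/11) = 496.358 ms

496 ms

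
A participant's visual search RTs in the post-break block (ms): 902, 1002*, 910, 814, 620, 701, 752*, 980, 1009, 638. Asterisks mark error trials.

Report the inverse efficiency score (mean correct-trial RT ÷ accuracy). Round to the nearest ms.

Correct trials (n=8): 902, 910, 814, 620, 701, 980, 1009, 638
Mean correct RT = 6574/8 = 821.7500 ms
Proportion correct = 8/10
IES = 821.7500 / (8/10) = 1027.188 ms

1027 ms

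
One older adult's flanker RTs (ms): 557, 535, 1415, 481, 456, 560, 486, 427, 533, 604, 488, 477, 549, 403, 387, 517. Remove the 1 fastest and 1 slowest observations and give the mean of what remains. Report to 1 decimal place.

Sorted: 387, 403, 427, 456, 477, 481, 486, 488, 517, 533, 535, 549, 557, 560, 604, 1415
Drop lowest 1 (387) and highest 1 (1415)
Remaining (n=14): Σ = 7073, mean = 7073/14 = 505.214

505.2 ms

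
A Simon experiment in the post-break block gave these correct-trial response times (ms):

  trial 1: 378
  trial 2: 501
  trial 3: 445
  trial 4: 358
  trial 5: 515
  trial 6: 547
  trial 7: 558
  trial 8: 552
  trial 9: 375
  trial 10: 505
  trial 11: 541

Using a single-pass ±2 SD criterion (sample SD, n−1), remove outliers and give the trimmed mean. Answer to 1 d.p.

479.5 ms

n = 11, ΣRT = 5275, M = 479.545
Σ(x−M)² = 59304.73; s = √(59304.73/10) = 77.010
Cutoffs: 479.545 ± 2·77.010 → [325.5, 633.6]
No RTs fall outside the cutoffs; all 11 retained. Mean = 5275/11 = 479.545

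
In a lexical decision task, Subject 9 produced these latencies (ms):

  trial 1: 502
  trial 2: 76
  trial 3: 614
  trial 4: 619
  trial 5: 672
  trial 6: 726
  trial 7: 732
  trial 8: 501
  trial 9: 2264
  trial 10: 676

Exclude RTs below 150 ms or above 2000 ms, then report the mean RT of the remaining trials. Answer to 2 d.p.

630.25 ms

Excluded: 76, 2264
Retained (n=8): Σ = 5042
Mean = 5042/8 = 630.2500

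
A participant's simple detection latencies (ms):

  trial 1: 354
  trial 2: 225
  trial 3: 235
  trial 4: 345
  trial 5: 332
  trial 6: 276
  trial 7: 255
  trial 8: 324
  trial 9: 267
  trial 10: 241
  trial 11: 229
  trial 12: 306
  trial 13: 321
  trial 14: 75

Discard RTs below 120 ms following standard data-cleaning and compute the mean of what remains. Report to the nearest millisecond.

285 ms

Excluded: 75
Retained (n=13): Σ = 3710
Mean = 3710/13 = 285.3846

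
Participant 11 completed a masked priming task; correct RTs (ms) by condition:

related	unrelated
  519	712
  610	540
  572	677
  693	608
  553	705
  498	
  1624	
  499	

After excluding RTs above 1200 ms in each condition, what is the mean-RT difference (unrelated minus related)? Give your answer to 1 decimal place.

85.0 ms

related: exclude 1624
M(related) = 3944/7 = 563.429
M(unrelated) = 3242/5 = 648.400
Difference = 648.400 − 563.429 = 84.971 ms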